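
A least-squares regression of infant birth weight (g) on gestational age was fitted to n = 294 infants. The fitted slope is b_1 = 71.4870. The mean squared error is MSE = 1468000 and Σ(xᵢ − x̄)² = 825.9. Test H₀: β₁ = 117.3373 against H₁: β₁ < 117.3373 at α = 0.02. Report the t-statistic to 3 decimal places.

SE(b_1) = √(MSE/Sₓₓ) = √(1.468e+06/825.9) = 42.1599.
t = (71.4870 − 117.3373) / 42.1599 = -1.088.
df = n − 2 = 292.
One-sided p ≈ 0.1388, which is ≥ 0.02, so fail to reject H₀.
The data do not give significant evidence that the true slope on gestational age is below 117.3373 g per unit.

t = -1.088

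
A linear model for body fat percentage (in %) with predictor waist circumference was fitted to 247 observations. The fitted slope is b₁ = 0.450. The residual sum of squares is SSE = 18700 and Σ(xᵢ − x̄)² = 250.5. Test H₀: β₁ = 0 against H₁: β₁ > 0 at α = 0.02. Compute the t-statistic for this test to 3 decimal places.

t = 0.815

MSE = SSE/(n − 2) = 18700/245 = 76.3265.
SE(b₁) = √(MSE/Sₓₓ) = √(76.3265/250.5) = 0.551993.
t = 0.450 / 0.551993 = 0.815.
df = n − 2 = 245.
One-sided p ≈ 0.2079, which is ≥ 0.02, so fail to reject H₀.
The data do not give significant evidence that the true slope on waist circumference is positive.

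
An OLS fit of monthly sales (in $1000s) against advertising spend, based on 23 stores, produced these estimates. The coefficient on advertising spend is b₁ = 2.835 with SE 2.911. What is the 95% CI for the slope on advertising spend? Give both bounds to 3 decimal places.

df = n − 2 = 23 − 2 = 21.
t* = t_{0.025, 21} = 2.079614.
Margin = t* × SE = 2.079614 × 2.911 = 6.05376.
CI: 2.835 ± 6.05376 → (-3.219, 8.889).
With 95% confidence, each one-unit increase in advertising spend is associated with a change of between -3.219 and 8.889 $1000s in monthly sales.

(-3.219, 8.889)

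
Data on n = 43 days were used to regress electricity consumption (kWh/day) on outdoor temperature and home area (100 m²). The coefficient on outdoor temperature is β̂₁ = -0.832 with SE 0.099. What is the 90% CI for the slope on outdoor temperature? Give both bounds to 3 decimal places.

df = n − k − 1 = 43 − 2 − 1 = 40.
t* = t_{0.05, 40} = 1.683851.
Margin = t* × SE = 1.683851 × 0.099 = 0.16670.
CI: -0.832 ± 0.16670 → (-0.999, -0.665).
With 90% confidence, each one-unit increase in outdoor temperature is associated with a change of between -0.999 and -0.665 kWh/day in electricity consumption, holding the other predictors fixed.

(-0.999, -0.665)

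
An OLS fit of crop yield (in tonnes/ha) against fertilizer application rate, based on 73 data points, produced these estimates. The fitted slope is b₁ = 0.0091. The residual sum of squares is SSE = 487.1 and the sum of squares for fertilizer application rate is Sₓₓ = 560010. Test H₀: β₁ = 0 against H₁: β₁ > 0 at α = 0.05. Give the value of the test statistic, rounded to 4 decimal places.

t = 2.5999

MSE = SSE/(n − 2) = 487.1/71 = 6.86056.
SE(b₁) = √(MSE/Sₓₓ) = √(6.86056/560010) = 0.00350011.
t = 0.0091 / 0.00350011 = 2.5999.
df = n − 2 = 71.
One-sided p ≈ 0.0057, which is < 0.05, so reject H₀.
There is evidence that the true slope on fertilizer application rate is positive.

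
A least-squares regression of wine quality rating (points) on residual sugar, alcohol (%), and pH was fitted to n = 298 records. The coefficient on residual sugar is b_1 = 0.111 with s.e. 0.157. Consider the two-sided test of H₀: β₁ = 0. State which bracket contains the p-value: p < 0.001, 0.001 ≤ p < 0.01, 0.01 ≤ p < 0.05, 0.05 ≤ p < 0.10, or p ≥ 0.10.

p ≥ 0.10

t = 0.111 / 0.157 = 0.707.
df = n − k − 1 = 298 − 3 − 1 = 294.
Two-sided p = 2·P(T_{294} > |t|) ≈ 0.4801.
So p ≥ 0.10.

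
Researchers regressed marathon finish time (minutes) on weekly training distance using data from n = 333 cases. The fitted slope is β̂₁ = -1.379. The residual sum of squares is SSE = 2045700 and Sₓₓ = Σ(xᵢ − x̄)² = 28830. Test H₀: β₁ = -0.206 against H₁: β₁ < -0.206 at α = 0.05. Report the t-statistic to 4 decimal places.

t = -2.5335

MSE = SSE/(n − 2) = 2045700/331 = 6180.36.
SE(β̂₁) = √(MSE/Sₓₓ) = √(6180.36/28830) = 0.463004.
t = (-1.379 − (-0.206)) / 0.463004 = -2.5335.
df = n − 2 = 331.
One-sided p ≈ 0.0059, which is < 0.05, so reject H₀.
There is evidence that the true slope on weekly training distance is below -0.206 minutes per unit.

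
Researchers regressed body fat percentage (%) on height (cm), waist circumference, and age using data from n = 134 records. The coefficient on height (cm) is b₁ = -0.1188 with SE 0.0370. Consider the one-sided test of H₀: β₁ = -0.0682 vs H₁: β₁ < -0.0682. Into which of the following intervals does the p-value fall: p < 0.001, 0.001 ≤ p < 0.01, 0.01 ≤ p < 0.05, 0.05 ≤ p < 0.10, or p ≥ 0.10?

0.05 ≤ p < 0.10

t = (-0.1188 − (-0.0682)) / 0.0370 = -1.368.
df = n − k − 1 = 134 − 3 − 1 = 130.
One-sided p = P(T_{130} < t) ≈ 0.0869.
So 0.05 ≤ p < 0.10.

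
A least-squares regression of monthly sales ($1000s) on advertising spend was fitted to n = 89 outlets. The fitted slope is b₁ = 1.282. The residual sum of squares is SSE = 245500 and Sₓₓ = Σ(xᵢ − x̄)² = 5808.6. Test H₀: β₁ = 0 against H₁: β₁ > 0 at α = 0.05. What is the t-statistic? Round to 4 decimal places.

t = 1.8393

MSE = SSE/(n − 2) = 245500/87 = 2821.84.
SE(b₁) = √(MSE/Sₓₓ) = √(2821.84/5808.6) = 0.696996.
t = 1.282 / 0.696996 = 1.8393.
df = n − 2 = 87.
One-sided p ≈ 0.0346, which is < 0.05, so reject H₀.
There is evidence that the true slope on advertising spend is positive.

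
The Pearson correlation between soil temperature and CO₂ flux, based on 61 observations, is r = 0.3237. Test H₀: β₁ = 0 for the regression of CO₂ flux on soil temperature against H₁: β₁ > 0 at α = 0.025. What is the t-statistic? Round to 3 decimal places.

t = 2.628

t = r·√(n − 2)/√(1 − r²) = 0.3237·√59/√0.895218 = 2.628.
df = n − 2 = 59.
One-sided p ≈ 0.0055, which is < 0.025, so reject H₀.
There is evidence of a linear association between soil temperature and CO₂ flux.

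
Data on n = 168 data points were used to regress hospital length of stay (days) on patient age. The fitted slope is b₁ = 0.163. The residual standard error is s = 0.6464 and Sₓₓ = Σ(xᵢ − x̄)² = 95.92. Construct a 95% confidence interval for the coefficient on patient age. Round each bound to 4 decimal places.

(0.0327, 0.2933)

SE(b₁) = s/√Sₓₓ = 0.6464/√95.92 = 0.0660004.
df = n − 2 = 166.
t* = t_{0.025, 166} = 1.974358.
Margin = t* × SE = 1.974358 × 0.0660004 = 0.130308.
CI: 0.163 ± 0.130308 → (0.0327, 0.2933).
With 95% confidence, each one-unit increase in patient age is associated with a change of between 0.0327 and 0.2933 days in hospital length of stay.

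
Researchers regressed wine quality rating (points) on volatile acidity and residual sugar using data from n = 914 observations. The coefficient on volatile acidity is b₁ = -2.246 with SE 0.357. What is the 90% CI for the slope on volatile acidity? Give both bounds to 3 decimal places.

df = n − k − 1 = 914 − 2 − 1 = 911.
t* = t_{0.05, 911} = 1.646528.
Margin = t* × SE = 1.646528 × 0.357 = 0.58781.
CI: -2.246 ± 0.58781 → (-2.834, -1.658).
With 90% confidence, each one-unit increase in volatile acidity is associated with a change of between -2.834 and -1.658 points in wine quality rating, holding the other predictors fixed.

(-2.834, -1.658)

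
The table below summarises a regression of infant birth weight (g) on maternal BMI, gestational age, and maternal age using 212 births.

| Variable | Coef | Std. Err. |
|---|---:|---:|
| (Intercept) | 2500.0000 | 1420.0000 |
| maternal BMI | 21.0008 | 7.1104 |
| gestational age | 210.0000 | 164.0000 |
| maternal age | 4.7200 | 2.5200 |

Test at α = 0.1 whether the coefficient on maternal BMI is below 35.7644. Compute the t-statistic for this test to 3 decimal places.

Read off: b = 21.0008, SE = 7.1104 for maternal BMI.
H₀: β₁ = 35.7644 vs H₁: β₁ < 35.7644.
t = (21.0008 − 35.7644) / 7.1104 = -2.076.
df = n − k − 1 = 212 − 3 − 1 = 208.
One-sided p ≈ 0.0195, which is < 0.1, so reject H₀.
There is evidence that the true slope on maternal BMI is below 35.7644 g per unit, holding the other predictors fixed.

t = -2.076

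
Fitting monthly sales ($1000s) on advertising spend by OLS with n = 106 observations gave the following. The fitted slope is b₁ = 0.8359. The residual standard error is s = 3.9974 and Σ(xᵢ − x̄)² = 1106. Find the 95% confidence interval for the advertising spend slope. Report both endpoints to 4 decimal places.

SE(b₁) = s/√Sₓₓ = 3.9974/√1106 = 0.120199.
df = n − 2 = 104.
t* = t_{0.025, 104} = 1.983038.
Margin = t* × SE = 1.983038 × 0.120199 = 0.238359.
CI: 0.8359 ± 0.238359 → (0.5975, 1.0743).
With 95% confidence, each one-unit increase in advertising spend is associated with a change of between 0.5975 and 1.0743 $1000s in monthly sales.

(0.5975, 1.0743)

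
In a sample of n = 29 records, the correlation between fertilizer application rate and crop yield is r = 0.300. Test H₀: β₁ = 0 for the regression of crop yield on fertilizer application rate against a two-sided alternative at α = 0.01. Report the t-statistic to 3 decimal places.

t = 1.634

t = r·√(n − 2)/√(1 − r²) = 0.300·√27/√0.91 = 1.634.
df = n − 2 = 27.
Two-sided p ≈ 0.1138, which is ≥ 0.01, so fail to reject H₀.
The data do not give significant evidence of a linear association between fertilizer application rate and crop yield.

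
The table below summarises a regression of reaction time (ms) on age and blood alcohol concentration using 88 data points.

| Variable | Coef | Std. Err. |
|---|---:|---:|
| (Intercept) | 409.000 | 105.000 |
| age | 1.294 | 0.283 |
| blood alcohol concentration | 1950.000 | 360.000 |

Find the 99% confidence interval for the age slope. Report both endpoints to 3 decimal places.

Read off: b = 1.294, SE = 0.283 for age.
df = n − k − 1 = 88 − 2 − 1 = 85.
t* = t_{0.005, 85} = 2.634914.
Margin = t* × SE = 2.634914 × 0.283 = 0.74568.
CI: 1.294 ± 0.74568 → (0.548, 2.040).

(0.548, 2.040)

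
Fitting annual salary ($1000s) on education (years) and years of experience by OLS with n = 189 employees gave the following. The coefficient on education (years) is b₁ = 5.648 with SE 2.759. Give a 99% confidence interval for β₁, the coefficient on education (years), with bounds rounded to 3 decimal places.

(-1.532, 12.828)

df = n − k − 1 = 189 − 2 − 1 = 186.
t* = t_{0.005, 186} = 2.60252.
Margin = t* × SE = 2.60252 × 2.759 = 7.18035.
CI: 5.648 ± 7.18035 → (-1.532, 12.828).
With 99% confidence, each one-unit increase in education (years) is associated with a change of between -1.532 and 12.828 $1000s in annual salary, holding the other predictors fixed.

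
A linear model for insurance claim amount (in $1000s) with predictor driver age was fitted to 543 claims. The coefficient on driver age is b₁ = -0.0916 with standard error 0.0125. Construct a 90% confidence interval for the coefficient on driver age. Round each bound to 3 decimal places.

df = n − 2 = 543 − 2 = 541.
t* = t_{0.05, 541} = 1.647675.
Margin = t* × SE = 1.647675 × 0.0125 = 0.02060.
CI: -0.0916 ± 0.02060 → (-0.112, -0.071).
With 90% confidence, each one-unit increase in driver age is associated with a change of between -0.112 and -0.071 $1000s in insurance claim amount.

(-0.112, -0.071)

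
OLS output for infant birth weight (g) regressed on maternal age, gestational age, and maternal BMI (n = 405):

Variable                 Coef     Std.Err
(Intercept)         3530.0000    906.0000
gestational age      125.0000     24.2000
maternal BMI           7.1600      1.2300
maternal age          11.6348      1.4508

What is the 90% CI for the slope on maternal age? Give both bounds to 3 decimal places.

Read off: b = 11.6348, SE = 1.4508 for maternal age.
df = n − k − 1 = 405 − 3 − 1 = 401.
t* = t_{0.05, 401} = 1.648662.
Margin = t* × SE = 1.648662 × 1.4508 = 2.39188.
CI: 11.6348 ± 2.39188 → (9.243, 14.027).

(9.243, 14.027)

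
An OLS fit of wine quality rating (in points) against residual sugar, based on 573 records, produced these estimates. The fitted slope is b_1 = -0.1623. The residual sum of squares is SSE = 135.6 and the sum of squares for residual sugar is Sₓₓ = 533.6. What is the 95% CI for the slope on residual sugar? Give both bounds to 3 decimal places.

MSE = SSE/(n − 2) = 135.6/571 = 0.237478.
SE(b_1) = √(MSE/Sₓₓ) = √(0.237478/533.6) = 0.0210962.
df = n − 2 = 571.
t* = t_{0.025, 571} = 1.964127.
Margin = t* × SE = 1.964127 × 0.0210962 = 0.04144.
CI: -0.1623 ± 0.04144 → (-0.204, -0.121).
With 95% confidence, each one-unit increase in residual sugar is associated with a change of between -0.204 and -0.121 points in wine quality rating.

(-0.204, -0.121)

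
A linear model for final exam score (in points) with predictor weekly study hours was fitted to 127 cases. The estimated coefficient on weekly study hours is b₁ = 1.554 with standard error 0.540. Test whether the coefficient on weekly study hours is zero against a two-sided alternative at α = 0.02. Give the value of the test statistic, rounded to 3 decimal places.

t = 2.878

H₀: β₁ = 0 vs H₁: β₁ ≠ 0.
t = (b₁ − β₁⁰)/SE = 1.554 / 0.540 = 2.878.
df = n − 2 = 127 − 2 = 125.
Two-sided p ≈ 0.0047, which is < 0.02, so reject H₀.
There is evidence that weekly study hours is associated with final exam score.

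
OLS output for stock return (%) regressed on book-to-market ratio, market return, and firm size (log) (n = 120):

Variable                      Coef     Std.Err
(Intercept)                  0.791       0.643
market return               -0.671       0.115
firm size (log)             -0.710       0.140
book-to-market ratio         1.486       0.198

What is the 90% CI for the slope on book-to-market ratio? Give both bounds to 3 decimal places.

Read off: b = 1.486, SE = 0.198 for book-to-market ratio.
df = n − k − 1 = 120 − 3 − 1 = 116.
t* = t_{0.05, 116} = 1.658096.
Margin = t* × SE = 1.658096 × 0.198 = 0.32830.
CI: 1.486 ± 0.32830 → (1.158, 1.814).

(1.158, 1.814)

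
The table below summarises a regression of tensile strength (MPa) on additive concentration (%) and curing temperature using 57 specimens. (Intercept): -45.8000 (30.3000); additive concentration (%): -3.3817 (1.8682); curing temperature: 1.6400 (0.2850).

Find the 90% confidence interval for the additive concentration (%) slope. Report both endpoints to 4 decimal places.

Read off: b = -3.3817, SE = 1.8682 for additive concentration (%).
df = n − k − 1 = 57 − 2 − 1 = 54.
t* = t_{0.05, 54} = 1.673565.
Margin = t* × SE = 1.673565 × 1.8682 = 3.126554.
CI: -3.3817 ± 3.126554 → (-6.5083, -0.2551).

(-6.5083, -0.2551)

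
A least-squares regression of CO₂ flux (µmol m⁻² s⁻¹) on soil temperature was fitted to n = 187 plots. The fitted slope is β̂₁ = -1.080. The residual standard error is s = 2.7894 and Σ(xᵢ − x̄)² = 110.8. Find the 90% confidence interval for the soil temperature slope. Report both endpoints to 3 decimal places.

(-1.518, -0.642)

SE(β̂₁) = s/√Sₓₓ = 2.7894/√110.8 = 0.264997.
df = n − 2 = 185.
t* = t_{0.05, 185} = 1.653132.
Margin = t* × SE = 1.653132 × 0.264997 = 0.43807.
CI: -1.080 ± 0.43807 → (-1.518, -0.642).
With 90% confidence, each one-unit increase in soil temperature is associated with a change of between -1.518 and -0.642 µmol m⁻² s⁻¹ in CO₂ flux.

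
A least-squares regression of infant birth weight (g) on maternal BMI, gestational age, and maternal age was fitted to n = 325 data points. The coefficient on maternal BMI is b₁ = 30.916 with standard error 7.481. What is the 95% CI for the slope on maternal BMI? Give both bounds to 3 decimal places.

(16.198, 45.634)

df = n − k − 1 = 325 − 3 − 1 = 321.
t* = t_{0.025, 321} = 1.967382.
Margin = t* × SE = 1.967382 × 7.481 = 14.71798.
CI: 30.916 ± 14.71798 → (16.198, 45.634).
With 95% confidence, each one-unit increase in maternal BMI is associated with a change of between 16.198 and 45.634 g in infant birth weight, holding the other predictors fixed.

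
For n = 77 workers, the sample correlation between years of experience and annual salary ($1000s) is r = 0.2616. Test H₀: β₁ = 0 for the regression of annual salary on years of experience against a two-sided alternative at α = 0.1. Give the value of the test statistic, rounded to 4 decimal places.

t = r·√(n − 2)/√(1 − r²) = 0.2616·√75/√0.931565 = 2.3473.
df = n − 2 = 75.
Two-sided p ≈ 0.0216, which is < 0.1, so reject H₀.
There is evidence of a linear association between years of experience and annual salary.

t = 2.3473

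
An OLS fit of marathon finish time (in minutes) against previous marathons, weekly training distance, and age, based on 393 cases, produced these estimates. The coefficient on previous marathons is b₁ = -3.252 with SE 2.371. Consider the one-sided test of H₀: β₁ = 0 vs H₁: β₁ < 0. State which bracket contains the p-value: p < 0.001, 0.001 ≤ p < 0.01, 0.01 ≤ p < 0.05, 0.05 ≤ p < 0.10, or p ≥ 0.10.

t = -3.252 / 2.371 = -1.372.
df = n − k − 1 = 393 − 3 − 1 = 389.
One-sided p = P(T_{389} < t) ≈ 0.0855.
So 0.05 ≤ p < 0.10.

0.05 ≤ p < 0.10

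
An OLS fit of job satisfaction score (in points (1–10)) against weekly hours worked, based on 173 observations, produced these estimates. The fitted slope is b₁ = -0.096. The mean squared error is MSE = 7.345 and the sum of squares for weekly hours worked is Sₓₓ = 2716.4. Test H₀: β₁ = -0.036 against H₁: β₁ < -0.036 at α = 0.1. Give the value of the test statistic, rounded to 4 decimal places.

SE(b₁) = √(MSE/Sₓₓ) = √(7.345/2716.4) = 0.0519995.
t = (-0.096 − (-0.036)) / 0.0519995 = -1.1539.
df = n − 2 = 171.
One-sided p ≈ 0.1251, which is ≥ 0.1, so fail to reject H₀.
The data do not give significant evidence that the true slope on weekly hours worked is below -0.036 points (1–10) per unit.

t = -1.1539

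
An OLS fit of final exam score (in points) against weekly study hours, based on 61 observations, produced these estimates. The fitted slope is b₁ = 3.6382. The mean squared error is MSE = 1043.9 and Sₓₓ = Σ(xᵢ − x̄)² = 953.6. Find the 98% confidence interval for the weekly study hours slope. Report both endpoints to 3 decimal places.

SE(b₁) = √(MSE/Sₓₓ) = √(1043.9/953.6) = 1.04628.
df = n − 2 = 59.
t* = t_{0.01, 59} = 2.391229.
Margin = t* × SE = 2.391229 × 1.04628 = 2.50189.
CI: 3.6382 ± 2.50189 → (1.136, 6.140).
With 98% confidence, each one-unit increase in weekly study hours is associated with a change of between 1.136 and 6.140 points in final exam score.

(1.136, 6.140)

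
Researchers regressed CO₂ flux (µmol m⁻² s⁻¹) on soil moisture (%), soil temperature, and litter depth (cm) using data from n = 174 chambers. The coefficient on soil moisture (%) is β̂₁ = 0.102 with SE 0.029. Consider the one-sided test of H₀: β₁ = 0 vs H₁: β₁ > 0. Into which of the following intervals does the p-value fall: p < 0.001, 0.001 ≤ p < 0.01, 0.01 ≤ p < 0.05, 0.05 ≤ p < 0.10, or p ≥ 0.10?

p < 0.001

t = 0.102 / 0.029 = 3.517.
df = n − k − 1 = 174 − 3 − 1 = 170.
One-sided p = P(T_{170} > t) ≈ 0.0003.
So p < 0.001.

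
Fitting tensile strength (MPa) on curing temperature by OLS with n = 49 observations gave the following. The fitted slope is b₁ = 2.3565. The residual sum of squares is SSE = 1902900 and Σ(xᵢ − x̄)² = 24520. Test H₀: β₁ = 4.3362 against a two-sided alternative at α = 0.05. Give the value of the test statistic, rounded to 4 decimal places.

MSE = SSE/(n − 2) = 1902900/47 = 40487.2.
SE(b₁) = √(MSE/Sₓₓ) = √(40487.2/24520) = 1.28499.
t = (2.3565 − 4.3362) / 1.28499 = -1.5406.
df = n − 2 = 47.
Two-sided p ≈ 0.1301, which is ≥ 0.05, so fail to reject H₀.
The data are consistent with a true slope of 4.3362 MPa per unit of curing temperature.

t = -1.5406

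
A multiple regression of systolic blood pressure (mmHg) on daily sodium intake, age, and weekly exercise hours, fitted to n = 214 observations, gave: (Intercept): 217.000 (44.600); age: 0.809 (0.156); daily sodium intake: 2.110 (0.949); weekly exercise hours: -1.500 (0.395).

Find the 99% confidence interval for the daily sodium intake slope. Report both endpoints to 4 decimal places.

(-0.3569, 4.5769)

Read off: b = 2.110, SE = 0.949 for daily sodium intake.
df = n − k − 1 = 214 − 3 − 1 = 210.
t* = t_{0.005, 210} = 2.599443.
Margin = t* × SE = 2.599443 × 0.949 = 2.466871.
CI: 2.110 ± 2.466871 → (-0.3569, 4.5769).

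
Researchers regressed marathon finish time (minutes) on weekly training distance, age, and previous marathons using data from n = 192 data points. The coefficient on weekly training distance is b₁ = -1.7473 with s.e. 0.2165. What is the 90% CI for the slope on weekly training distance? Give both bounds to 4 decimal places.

df = n − k − 1 = 192 − 3 − 1 = 188.
t* = t_{0.05, 188} = 1.652999.
Margin = t* × SE = 1.652999 × 0.2165 = 0.357874.
CI: -1.7473 ± 0.357874 → (-2.1052, -1.3894).
With 90% confidence, each one-unit increase in weekly training distance is associated with a change of between -2.1052 and -1.3894 minutes in marathon finish time, holding the other predictors fixed.

(-2.1052, -1.3894)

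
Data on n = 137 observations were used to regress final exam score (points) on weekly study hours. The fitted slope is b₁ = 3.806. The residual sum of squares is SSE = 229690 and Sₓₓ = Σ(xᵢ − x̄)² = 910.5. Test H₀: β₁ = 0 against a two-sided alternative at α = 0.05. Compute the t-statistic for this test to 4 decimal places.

t = 2.7842

MSE = SSE/(n − 2) = 229690/135 = 1701.41.
SE(b₁) = √(MSE/Sₓₓ) = √(1701.41/910.5) = 1.36699.
t = 3.806 / 1.36699 = 2.7842.
df = n − 2 = 135.
Two-sided p ≈ 0.0061, which is < 0.05, so reject H₀.
There is evidence that weekly study hours is associated with final exam score.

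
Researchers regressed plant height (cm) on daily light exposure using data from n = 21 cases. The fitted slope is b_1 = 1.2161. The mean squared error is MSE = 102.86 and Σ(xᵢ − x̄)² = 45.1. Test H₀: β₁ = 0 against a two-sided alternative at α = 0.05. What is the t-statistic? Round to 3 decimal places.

t = 0.805

SE(b_1) = √(MSE/Sₓₓ) = √(102.86/45.1) = 1.5102.
t = 1.2161 / 1.5102 = 0.805.
df = n − 2 = 19.
Two-sided p ≈ 0.4306, which is ≥ 0.05, so fail to reject H₀.
The data do not give significant evidence of an association between daily light exposure and plant height.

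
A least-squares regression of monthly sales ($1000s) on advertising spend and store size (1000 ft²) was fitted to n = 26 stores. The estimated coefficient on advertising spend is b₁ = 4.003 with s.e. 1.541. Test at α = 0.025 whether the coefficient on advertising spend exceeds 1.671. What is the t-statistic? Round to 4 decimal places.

H₀: β₁ = 1.671 vs H₁: β₁ > 1.671.
t = (b₁ − β₁⁰)/SE = (4.003 − 1.671) / 1.541 = 1.5133.
df = n − k − 1 = 26 − 2 − 1 = 23.
One-sided p ≈ 0.0719, which is ≥ 0.025, so fail to reject H₀.
The data do not give significant evidence that the true slope on advertising spend exceeds 1.671 $1000s per unit, holding the other predictors fixed.

t = 1.5133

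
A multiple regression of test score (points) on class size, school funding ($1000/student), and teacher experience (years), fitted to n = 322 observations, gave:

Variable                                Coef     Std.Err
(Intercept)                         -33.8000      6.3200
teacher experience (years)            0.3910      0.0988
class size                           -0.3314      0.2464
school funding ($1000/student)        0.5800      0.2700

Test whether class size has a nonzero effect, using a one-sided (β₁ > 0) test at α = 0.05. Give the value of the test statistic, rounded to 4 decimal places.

t = -1.3450

Read off: b = -0.3314, SE = 0.2464 for class size.
H₀: β₁ = 0 vs H₁: β₁ > 0.
t = -0.3314 / 0.2464 = -1.3450.
df = n − k − 1 = 322 − 3 − 1 = 318.
One-sided p ≈ 0.9102, which is ≥ 0.05, so fail to reject H₀.
The data do not give significant evidence that the true slope on class size is positive, holding the other predictors fixed.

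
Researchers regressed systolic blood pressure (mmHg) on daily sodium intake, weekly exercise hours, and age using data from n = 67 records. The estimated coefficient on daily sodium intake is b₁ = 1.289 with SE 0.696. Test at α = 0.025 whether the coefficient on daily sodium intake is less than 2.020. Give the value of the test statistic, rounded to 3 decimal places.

t = -1.050

H₀: β₁ = 2.020 vs H₁: β₁ < 2.020.
t = (b₁ − β₁⁰)/SE = (1.289 − 2.020) / 0.696 = -1.050.
df = n − k − 1 = 67 − 3 − 1 = 63.
One-sided p ≈ 0.1488, which is ≥ 0.025, so fail to reject H₀.
The data do not give significant evidence that the true slope on daily sodium intake is below 2.020 mmHg per unit, holding the other predictors fixed.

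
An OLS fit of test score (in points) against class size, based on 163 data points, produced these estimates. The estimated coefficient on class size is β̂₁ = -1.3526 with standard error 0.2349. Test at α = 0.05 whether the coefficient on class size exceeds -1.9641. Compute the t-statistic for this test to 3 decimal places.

t = 2.603

H₀: β₁ = -1.9641 vs H₁: β₁ > -1.9641.
t = (β̂₁ − β₁⁰)/SE = (-1.3526 − (-1.9641)) / 0.2349 = 2.603.
df = n − 2 = 163 − 2 = 161.
One-sided p ≈ 0.0050, which is < 0.05, so reject H₀.
There is evidence that the true slope on class size exceeds -1.9641 points per unit.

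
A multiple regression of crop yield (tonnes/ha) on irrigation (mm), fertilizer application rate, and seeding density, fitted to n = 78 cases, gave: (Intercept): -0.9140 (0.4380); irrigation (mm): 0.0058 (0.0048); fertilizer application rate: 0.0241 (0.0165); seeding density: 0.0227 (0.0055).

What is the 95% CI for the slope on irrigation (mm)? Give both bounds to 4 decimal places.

Read off: b = 0.0058, SE = 0.0048 for irrigation (mm).
df = n − k − 1 = 78 − 3 − 1 = 74.
t* = t_{0.025, 74} = 1.992543.
Margin = t* × SE = 1.992543 × 0.0048 = 0.009564.
CI: 0.0058 ± 0.009564 → (-0.0038, 0.0154).

(-0.0038, 0.0154)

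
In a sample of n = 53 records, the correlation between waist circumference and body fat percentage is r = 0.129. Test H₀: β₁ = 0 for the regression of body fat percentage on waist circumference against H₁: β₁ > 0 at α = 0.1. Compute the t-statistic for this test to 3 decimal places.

t = 0.929

t = r·√(n − 2)/√(1 − r²) = 0.129·√51/√0.983359 = 0.929.
df = n − 2 = 51.
One-sided p ≈ 0.1786, which is ≥ 0.1, so fail to reject H₀.
The data do not give significant evidence of a linear association between waist circumference and body fat percentage.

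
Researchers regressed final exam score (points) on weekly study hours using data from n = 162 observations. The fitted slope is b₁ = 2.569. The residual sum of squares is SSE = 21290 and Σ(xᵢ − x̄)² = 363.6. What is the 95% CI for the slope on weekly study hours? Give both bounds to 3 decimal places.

(1.374, 3.764)

MSE = SSE/(n − 2) = 21290/160 = 133.062.
SE(b₁) = √(MSE/Sₓₓ) = √(133.062/363.6) = 0.604945.
df = n − 2 = 160.
t* = t_{0.025, 160} = 1.974902.
Margin = t* × SE = 1.974902 × 0.604945 = 1.19471.
CI: 2.569 ± 1.19471 → (1.374, 3.764).
With 95% confidence, each one-unit increase in weekly study hours is associated with a change of between 1.374 and 3.764 points in final exam score.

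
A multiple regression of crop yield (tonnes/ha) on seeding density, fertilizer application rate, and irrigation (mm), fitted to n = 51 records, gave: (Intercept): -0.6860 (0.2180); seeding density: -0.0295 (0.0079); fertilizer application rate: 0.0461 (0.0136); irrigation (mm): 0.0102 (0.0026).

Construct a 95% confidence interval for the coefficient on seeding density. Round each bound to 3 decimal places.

(-0.045, -0.014)

Read off: b = -0.0295, SE = 0.0079 for seeding density.
df = n − k − 1 = 51 − 3 − 1 = 47.
t* = t_{0.025, 47} = 2.011741.
Margin = t* × SE = 2.011741 × 0.0079 = 0.01589.
CI: -0.0295 ± 0.01589 → (-0.045, -0.014).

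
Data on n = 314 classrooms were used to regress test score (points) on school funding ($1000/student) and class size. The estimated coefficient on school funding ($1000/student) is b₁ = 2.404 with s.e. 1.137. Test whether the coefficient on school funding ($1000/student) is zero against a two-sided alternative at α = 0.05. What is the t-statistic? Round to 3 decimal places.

t = 2.114

H₀: β₁ = 0 vs H₁: β₁ ≠ 0.
t = (b₁ − β₁⁰)/SE = 2.404 / 1.137 = 2.114.
df = n − k − 1 = 314 − 2 − 1 = 311.
Two-sided p ≈ 0.0353, which is < 0.05, so reject H₀.
There is evidence that school funding ($1000/student) is associated with test score, holding the other predictors fixed.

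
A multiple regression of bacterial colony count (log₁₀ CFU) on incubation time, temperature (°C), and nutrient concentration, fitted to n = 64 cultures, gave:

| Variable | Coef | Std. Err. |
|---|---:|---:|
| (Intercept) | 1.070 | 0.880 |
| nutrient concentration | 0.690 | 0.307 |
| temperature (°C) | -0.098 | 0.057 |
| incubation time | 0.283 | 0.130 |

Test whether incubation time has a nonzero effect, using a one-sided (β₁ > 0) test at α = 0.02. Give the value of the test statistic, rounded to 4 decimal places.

Read off: b = 0.283, SE = 0.130 for incubation time.
H₀: β₁ = 0 vs H₁: β₁ > 0.
t = 0.283 / 0.130 = 2.1769.
df = n − k − 1 = 64 − 3 − 1 = 60.
One-sided p ≈ 0.0167, which is < 0.02, so reject H₀.
There is evidence that the true slope on incubation time is positive, holding the other predictors fixed.

t = 2.1769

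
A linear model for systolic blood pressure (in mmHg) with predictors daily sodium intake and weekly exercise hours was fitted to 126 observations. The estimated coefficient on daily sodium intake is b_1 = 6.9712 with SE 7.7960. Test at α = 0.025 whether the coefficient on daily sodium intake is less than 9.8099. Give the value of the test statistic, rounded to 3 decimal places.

t = -0.364

H₀: β₁ = 9.8099 vs H₁: β₁ < 9.8099.
t = (b_1 − β₁⁰)/SE = (6.9712 − 9.8099) / 7.7960 = -0.364.
df = n − k − 1 = 126 − 2 − 1 = 123.
One-sided p ≈ 0.3582, which is ≥ 0.025, so fail to reject H₀.
The data do not give significant evidence that the true slope on daily sodium intake is below 9.8099 mmHg per unit, holding the other predictors fixed.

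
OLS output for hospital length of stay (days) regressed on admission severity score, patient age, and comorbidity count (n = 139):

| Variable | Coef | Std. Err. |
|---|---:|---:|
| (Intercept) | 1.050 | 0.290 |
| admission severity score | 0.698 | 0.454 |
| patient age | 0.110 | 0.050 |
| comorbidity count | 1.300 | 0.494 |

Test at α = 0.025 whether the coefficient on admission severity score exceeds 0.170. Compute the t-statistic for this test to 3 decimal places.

t = 1.163

Read off: b = 0.698, SE = 0.454 for admission severity score.
H₀: β₁ = 0.170 vs H₁: β₁ > 0.170.
t = (0.698 − 0.170) / 0.454 = 1.163.
df = n − k − 1 = 139 − 3 − 1 = 135.
One-sided p ≈ 0.1234, which is ≥ 0.025, so fail to reject H₀.
The data do not give significant evidence that the true slope on admission severity score exceeds 0.170 days per unit, holding the other predictors fixed.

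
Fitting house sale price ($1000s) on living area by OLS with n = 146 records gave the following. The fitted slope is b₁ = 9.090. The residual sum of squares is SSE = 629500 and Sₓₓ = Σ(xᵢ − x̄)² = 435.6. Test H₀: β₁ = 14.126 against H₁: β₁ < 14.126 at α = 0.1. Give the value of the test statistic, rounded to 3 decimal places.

t = -1.590

MSE = SSE/(n − 2) = 629500/144 = 4371.53.
SE(b₁) = √(MSE/Sₓₓ) = √(4371.53/435.6) = 3.16791.
t = (9.090 − 14.126) / 3.16791 = -1.590.
df = n − 2 = 144.
One-sided p ≈ 0.0570, which is < 0.1, so reject H₀.
There is evidence that the true slope on living area is below 14.126 $1000s per unit.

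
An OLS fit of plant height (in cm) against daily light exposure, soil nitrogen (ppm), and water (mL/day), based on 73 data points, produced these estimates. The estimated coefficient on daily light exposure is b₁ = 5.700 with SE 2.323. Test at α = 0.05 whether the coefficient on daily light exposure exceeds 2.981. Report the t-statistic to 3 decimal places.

t = 1.170

H₀: β₁ = 2.981 vs H₁: β₁ > 2.981.
t = (b₁ − β₁⁰)/SE = (5.700 − 2.981) / 2.323 = 1.170.
df = n − k − 1 = 73 − 3 − 1 = 69.
One-sided p ≈ 0.1229, which is ≥ 0.05, so fail to reject H₀.
The data do not give significant evidence that the true slope on daily light exposure exceeds 2.981 cm per unit, holding the other predictors fixed.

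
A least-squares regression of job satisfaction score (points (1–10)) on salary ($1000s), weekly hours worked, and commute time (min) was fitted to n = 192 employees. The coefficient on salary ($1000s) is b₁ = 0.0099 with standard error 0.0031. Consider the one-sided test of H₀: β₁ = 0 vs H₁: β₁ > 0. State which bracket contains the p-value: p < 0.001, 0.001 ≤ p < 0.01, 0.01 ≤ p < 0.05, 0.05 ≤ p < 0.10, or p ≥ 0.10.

p < 0.001

t = 0.0099 / 0.0031 = 3.194.
df = n − k − 1 = 192 − 3 − 1 = 188.
One-sided p = P(T_{188} > t) ≈ 0.0008.
So p < 0.001.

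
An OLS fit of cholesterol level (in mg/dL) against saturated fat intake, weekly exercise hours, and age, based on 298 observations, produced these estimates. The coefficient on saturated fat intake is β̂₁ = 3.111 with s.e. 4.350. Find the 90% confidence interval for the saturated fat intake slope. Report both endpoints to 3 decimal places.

(-4.067, 10.289)

df = n − k − 1 = 298 − 3 − 1 = 294.
t* = t_{0.05, 294} = 1.650053.
Margin = t* × SE = 1.650053 × 4.350 = 7.17773.
CI: 3.111 ± 7.17773 → (-4.067, 10.289).
With 90% confidence, each one-unit increase in saturated fat intake is associated with a change of between -4.067 and 10.289 mg/dL in cholesterol level, holding the other predictors fixed.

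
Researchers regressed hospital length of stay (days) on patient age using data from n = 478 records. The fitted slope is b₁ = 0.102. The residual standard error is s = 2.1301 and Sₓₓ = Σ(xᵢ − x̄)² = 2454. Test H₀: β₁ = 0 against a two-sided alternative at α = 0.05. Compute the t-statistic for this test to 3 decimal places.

SE(b₁) = s/√Sₓₓ = 2.1301/√2454 = 0.0429994.
t = 0.102 / 0.0429994 = 2.372.
df = n − 2 = 476.
Two-sided p ≈ 0.0181, which is < 0.05, so reject H₀.
There is evidence that patient age is associated with hospital length of stay.

t = 2.372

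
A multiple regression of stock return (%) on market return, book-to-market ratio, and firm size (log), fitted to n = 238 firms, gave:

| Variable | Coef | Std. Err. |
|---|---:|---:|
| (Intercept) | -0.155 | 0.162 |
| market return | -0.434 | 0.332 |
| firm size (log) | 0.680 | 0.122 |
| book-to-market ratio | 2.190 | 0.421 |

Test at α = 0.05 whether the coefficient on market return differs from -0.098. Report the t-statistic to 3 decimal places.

t = -1.012

Read off: b = -0.434, SE = 0.332 for market return.
H₀: β₁ = -0.098 vs H₁: β₁ ≠ -0.098.
t = (-0.434 − (-0.098)) / 0.332 = -1.012.
df = n − k − 1 = 238 − 3 − 1 = 234.
Two-sided p ≈ 0.3126, which is ≥ 0.05, so fail to reject H₀.
The data are consistent with a true slope of -0.098 % per unit of market return, holding the other predictors fixed.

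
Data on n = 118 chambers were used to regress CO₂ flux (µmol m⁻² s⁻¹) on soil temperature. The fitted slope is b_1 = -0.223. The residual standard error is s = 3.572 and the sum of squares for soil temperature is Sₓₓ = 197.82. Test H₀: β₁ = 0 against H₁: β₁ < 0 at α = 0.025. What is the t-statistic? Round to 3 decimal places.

t = -0.878

SE(b_1) = s/√Sₓₓ = 3.572/√197.82 = 0.253966.
t = -0.223 / 0.253966 = -0.878.
df = n − 2 = 116.
One-sided p ≈ 0.1909, which is ≥ 0.025, so fail to reject H₀.
The data do not give significant evidence that the true slope on soil temperature is negative.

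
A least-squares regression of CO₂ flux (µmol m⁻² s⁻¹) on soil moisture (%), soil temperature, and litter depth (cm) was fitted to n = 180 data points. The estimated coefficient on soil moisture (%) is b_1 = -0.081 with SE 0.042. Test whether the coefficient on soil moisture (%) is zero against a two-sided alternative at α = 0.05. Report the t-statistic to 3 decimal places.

H₀: β₁ = 0 vs H₁: β₁ ≠ 0.
t = (b_1 − β₁⁰)/SE = -0.081 / 0.042 = -1.929.
df = n − k − 1 = 180 − 3 − 1 = 176.
Two-sided p ≈ 0.0554, which is ≥ 0.05, so fail to reject H₀.
The data do not give significant evidence of an association between soil moisture (%) and CO₂ flux, after adjusting for the other predictors.

t = -1.929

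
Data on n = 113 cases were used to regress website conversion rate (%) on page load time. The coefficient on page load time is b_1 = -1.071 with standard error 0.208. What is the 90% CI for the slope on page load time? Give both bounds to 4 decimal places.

df = n − 2 = 113 − 2 = 111.
t* = t_{0.05, 111} = 1.658697.
Margin = t* × SE = 1.658697 × 0.208 = 0.345009.
CI: -1.071 ± 0.345009 → (-1.4160, -0.7260).
With 90% confidence, each one-unit increase in page load time is associated with a change of between -1.4160 and -0.7260 % in website conversion rate.

(-1.4160, -0.7260)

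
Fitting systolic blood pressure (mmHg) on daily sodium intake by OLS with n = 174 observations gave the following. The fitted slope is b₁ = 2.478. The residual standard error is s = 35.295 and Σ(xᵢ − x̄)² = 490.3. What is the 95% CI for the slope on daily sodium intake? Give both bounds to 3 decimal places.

(-0.668, 5.624)

SE(b₁) = s/√Sₓₓ = 35.295/√490.3 = 1.59398.
df = n − 2 = 172.
t* = t_{0.025, 172} = 1.973852.
Margin = t* × SE = 1.973852 × 1.59398 = 3.14628.
CI: 2.478 ± 3.14628 → (-0.668, 5.624).
With 95% confidence, each one-unit increase in daily sodium intake is associated with a change of between -0.668 and 5.624 mmHg in systolic blood pressure.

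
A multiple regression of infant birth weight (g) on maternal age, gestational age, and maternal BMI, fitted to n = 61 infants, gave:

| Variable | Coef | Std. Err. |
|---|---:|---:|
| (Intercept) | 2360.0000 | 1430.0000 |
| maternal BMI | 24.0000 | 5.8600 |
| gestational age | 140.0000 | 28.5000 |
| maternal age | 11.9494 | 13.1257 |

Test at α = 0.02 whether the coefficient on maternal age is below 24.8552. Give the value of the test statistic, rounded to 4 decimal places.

t = -0.9832

Read off: b = 11.9494, SE = 13.1257 for maternal age.
H₀: β₁ = 24.8552 vs H₁: β₁ < 24.8552.
t = (11.9494 − 24.8552) / 13.1257 = -0.9832.
df = n − k − 1 = 61 − 3 − 1 = 57.
One-sided p ≈ 0.1648, which is ≥ 0.02, so fail to reject H₀.
The data do not give significant evidence that the true slope on maternal age is below 24.8552 g per unit, holding the other predictors fixed.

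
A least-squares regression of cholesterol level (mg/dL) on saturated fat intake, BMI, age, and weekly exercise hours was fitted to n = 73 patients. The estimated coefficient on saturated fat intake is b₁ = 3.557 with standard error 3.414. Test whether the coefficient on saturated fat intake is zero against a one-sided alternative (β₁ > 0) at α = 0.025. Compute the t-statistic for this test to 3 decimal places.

t = 1.042

H₀: β₁ = 0 vs H₁: β₁ > 0.
t = (b₁ − β₁⁰)/SE = 3.557 / 3.414 = 1.042.
df = n − k − 1 = 73 − 4 − 1 = 68.
One-sided p ≈ 0.1506, which is ≥ 0.025, so fail to reject H₀.
The data do not give significant evidence that the true slope on saturated fat intake is positive, holding the other predictors fixed.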